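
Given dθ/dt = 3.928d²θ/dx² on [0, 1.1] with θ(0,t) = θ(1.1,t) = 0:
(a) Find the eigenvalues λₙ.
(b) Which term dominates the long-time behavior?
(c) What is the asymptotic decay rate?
Eigenvalues: λₙ = 3.928n²π²/1.1².
First three modes:
  n=1: λ₁ = 3.928π²/1.1² ≈ 32.04
  n=2: λ₂ = 15.712π²/1.1² ≈ 128.158 (4× faster decay)
  n=3: λ₃ = 35.352π²/1.1² ≈ 288.356 (9× faster decay)
As t → ∞, higher modes decay exponentially faster. The n=1 mode dominates: θ ~ c₁ sin(πx/1.1) e^{-λ₁t}.
Decay rate: λ₁ = 3.928π²/1.1² ≈ 32.04.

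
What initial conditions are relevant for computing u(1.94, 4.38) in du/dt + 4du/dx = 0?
A single point: x = -15.58. The characteristic through (1.94, 4.38) is x - 4t = const, so x = 1.94 - 4·4.38 = -15.58.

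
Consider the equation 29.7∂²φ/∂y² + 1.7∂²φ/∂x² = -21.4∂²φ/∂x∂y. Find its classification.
Rewriting in standard form: 1.7∂²φ/∂x² + 21.4∂²φ/∂x∂y + 29.7∂²φ/∂y² = 0. Hyperbolic. (A = 1.7, B = 21.4, C = 29.7 gives B² - 4AC = 256.)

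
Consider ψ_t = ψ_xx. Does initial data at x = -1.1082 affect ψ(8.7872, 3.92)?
Yes, for any finite x. The heat equation has infinite propagation speed, so all initial data affects all points at any t > 0.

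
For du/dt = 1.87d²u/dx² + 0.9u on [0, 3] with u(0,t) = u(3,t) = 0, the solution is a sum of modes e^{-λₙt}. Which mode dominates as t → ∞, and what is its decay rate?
Eigenvalues: λₙ = 1.87n²π²/3² - 0.9.
First three modes:
  n=1: λ₁ = 1.87π²/3² - 0.9 ≈ 1.151
  n=2: λ₂ = 7.48π²/3² - 0.9 ≈ 7.303
  n=3: λ₃ = 16.83π²/3² - 0.9 ≈ 17.556
Since 1.87π²/3² ≈ 2.051 > 0.9, all λₙ > 0.
The n=1 mode decays slowest → dominates as t → ∞.
Asymptotic: u ~ c₁ sin(πx/3) e^{-λ₁t} with decay rate λ₁ ≈ 1.151.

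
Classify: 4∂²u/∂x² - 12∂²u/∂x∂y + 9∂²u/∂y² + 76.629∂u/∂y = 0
Parabolic (discriminant = 0).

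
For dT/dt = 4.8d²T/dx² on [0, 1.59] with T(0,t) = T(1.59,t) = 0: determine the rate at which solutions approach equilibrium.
Eigenvalues: λₙ = 4.8n²π²/1.59².
First three modes:
  n=1: λ₁ = 4.8π²/1.59² ≈ 18.739
  n=2: λ₂ = 19.2π²/1.59² ≈ 74.956 (4× faster decay)
  n=3: λ₃ = 43.2π²/1.59² ≈ 168.651 (9× faster decay)
As t → ∞, higher modes decay exponentially faster. The n=1 mode dominates: T ~ c₁ sin(πx/1.59) e^{-λ₁t}.
Decay rate: λ₁ = 4.8π²/1.59² ≈ 18.739.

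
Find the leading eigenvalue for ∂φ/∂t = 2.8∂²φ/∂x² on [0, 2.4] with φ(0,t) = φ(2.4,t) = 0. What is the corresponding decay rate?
Eigenvalues: λₙ = 2.8n²π²/2.4².
First three modes:
  n=1: λ₁ = 2.8π²/2.4² ≈ 4.798
  n=2: λ₂ = 11.2π²/2.4² ≈ 19.191 (4× faster decay)
  n=3: λ₃ = 25.2π²/2.4² ≈ 43.18 (9× faster decay)
As t → ∞, higher modes decay exponentially faster. The n=1 mode dominates: φ ~ c₁ sin(πx/2.4) e^{-λ₁t}.
Decay rate: λ₁ = 2.8π²/2.4² ≈ 4.798.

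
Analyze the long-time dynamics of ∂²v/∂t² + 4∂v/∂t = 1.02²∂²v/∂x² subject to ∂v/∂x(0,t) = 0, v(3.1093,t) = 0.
Long-time behavior: v → 0. Damping (γ=4) dissipates energy; oscillations decay exponentially.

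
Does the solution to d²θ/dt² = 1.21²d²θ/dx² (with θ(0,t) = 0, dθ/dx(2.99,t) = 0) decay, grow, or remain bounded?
θ oscillates (no decay). Energy is conserved; the solution oscillates indefinitely as standing waves.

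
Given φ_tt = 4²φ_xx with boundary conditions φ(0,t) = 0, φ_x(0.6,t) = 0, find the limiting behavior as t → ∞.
φ oscillates (no decay). Energy is conserved; the solution oscillates indefinitely as standing waves.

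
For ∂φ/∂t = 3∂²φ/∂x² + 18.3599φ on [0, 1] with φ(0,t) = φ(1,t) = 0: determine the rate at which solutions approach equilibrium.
Eigenvalues: λₙ = 3n²π²/1² - 18.3599.
First three modes:
  n=1: λ₁ = 3π² - 18.3599 ≈ 11.249
  n=2: λ₂ = 12π² - 18.3599 ≈ 100.075
  n=3: λ₃ = 27π² - 18.3599 ≈ 248.119
Since 3π² ≈ 29.609 > 18.3599, all λₙ > 0.
The n=1 mode decays slowest → dominates as t → ∞.
Asymptotic: φ ~ c₁ sin(πx/1) e^{-λ₁t} with decay rate λ₁ ≈ 11.249.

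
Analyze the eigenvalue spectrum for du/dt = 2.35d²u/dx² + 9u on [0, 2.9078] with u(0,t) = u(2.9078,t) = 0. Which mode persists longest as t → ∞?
Eigenvalues: λₙ = 2.35n²π²/2.9078² - 9.
First three modes:
  n=1: λ₁ = 2.35π²/2.9078² - 9 ≈ -6.257
  n=2: λ₂ = 9.4π²/2.9078² - 9 ≈ 1.972
  n=3: λ₃ = 21.15π²/2.9078² - 9 ≈ 15.688
Since 2.35π²/2.9078² ≈ 2.743 < 9, λ₁ < 0.
The n=1 mode grows fastest (−λₙ is largest for n=1) → dominates.
Asymptotic: u ~ c₁ sin(πx/2.9078) e^{6.257t} (exponential growth at rate −λ₁ ≈ 6.257).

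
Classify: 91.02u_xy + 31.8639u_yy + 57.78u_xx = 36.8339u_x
Rewriting in standard form: 57.78u_xx + 91.02u_xy + 31.8639u_yy - 36.8339u_x = 0. Hyperbolic (discriminant = 920.255832).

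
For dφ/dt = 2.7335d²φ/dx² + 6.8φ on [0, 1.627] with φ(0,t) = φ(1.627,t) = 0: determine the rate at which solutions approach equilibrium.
Eigenvalues: λₙ = 2.7335n²π²/1.627² - 6.8.
First three modes:
  n=1: λ₁ = 2.7335π²/1.627² - 6.8 ≈ 3.392
  n=2: λ₂ = 10.934π²/1.627² - 6.8 ≈ 33.967
  n=3: λ₃ = 24.6015π²/1.627² - 6.8 ≈ 84.925
Since 2.7335π²/1.627² ≈ 10.192 > 6.8, all λₙ > 0.
The n=1 mode decays slowest → dominates as t → ∞.
Asymptotic: φ ~ c₁ sin(πx/1.627) e^{-λ₁t} with decay rate λ₁ ≈ 3.392.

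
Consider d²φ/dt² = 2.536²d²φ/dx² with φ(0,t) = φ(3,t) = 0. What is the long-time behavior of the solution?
As t → ∞, φ oscillates (no decay). Energy is conserved; the solution oscillates indefinitely as standing waves.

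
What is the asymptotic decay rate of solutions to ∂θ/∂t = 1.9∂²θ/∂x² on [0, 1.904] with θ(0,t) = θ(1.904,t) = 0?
Eigenvalues: λₙ = 1.9n²π²/1.904².
First three modes:
  n=1: λ₁ = 1.9π²/1.904² ≈ 5.173
  n=2: λ₂ = 7.6π²/1.904² ≈ 20.691 (4× faster decay)
  n=3: λ₃ = 17.1π²/1.904² ≈ 46.555 (9× faster decay)
As t → ∞, higher modes decay exponentially faster. The n=1 mode dominates: θ ~ c₁ sin(πx/1.904) e^{-λ₁t}.
Decay rate: λ₁ = 1.9π²/1.904² ≈ 5.173.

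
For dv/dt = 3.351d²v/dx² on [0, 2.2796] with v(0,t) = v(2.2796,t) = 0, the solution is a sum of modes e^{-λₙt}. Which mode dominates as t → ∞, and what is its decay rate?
Eigenvalues: λₙ = 3.351n²π²/2.2796².
First three modes:
  n=1: λ₁ = 3.351π²/2.2796² ≈ 6.364
  n=2: λ₂ = 13.404π²/2.2796² ≈ 25.458 (4× faster decay)
  n=3: λ₃ = 30.159π²/2.2796² ≈ 57.28 (9× faster decay)
As t → ∞, higher modes decay exponentially faster. The n=1 mode dominates: v ~ c₁ sin(πx/2.2796) e^{-λ₁t}.
Decay rate: λ₁ = 3.351π²/2.2796² ≈ 6.364.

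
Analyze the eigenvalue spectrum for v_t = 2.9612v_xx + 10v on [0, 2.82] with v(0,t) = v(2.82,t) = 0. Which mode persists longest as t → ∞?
Eigenvalues: λₙ = 2.9612n²π²/2.82² - 10.
First three modes:
  n=1: λ₁ = 2.9612π²/2.82² - 10 ≈ -6.325
  n=2: λ₂ = 11.8448π²/2.82² - 10 ≈ 4.7
  n=3: λ₃ = 26.6508π²/2.82² - 10 ≈ 23.076
Since 2.9612π²/2.82² ≈ 3.675 < 10, λ₁ < 0.
The n=1 mode grows fastest (−λₙ is largest for n=1) → dominates.
Asymptotic: v ~ c₁ sin(πx/2.82) e^{6.325t} (exponential growth at rate −λ₁ ≈ 6.325).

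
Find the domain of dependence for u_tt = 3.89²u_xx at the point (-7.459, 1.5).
Domain of dependence: [-13.294, -1.624]. Signals travel at speed 3.89, so data within |x - -7.459| ≤ 3.89·1.5 = 5.835 can reach the point.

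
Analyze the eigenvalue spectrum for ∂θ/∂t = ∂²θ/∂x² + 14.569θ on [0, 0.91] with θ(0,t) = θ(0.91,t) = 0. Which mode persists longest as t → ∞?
Eigenvalues: λₙ = n²π²/0.91² - 14.569.
First three modes:
  n=1: λ₁ = π²/0.91² - 14.569 ≈ -2.651
  n=2: λ₂ = 4π²/0.91² - 14.569 ≈ 33.104
  n=3: λ₃ = 9π²/0.91² - 14.569 ≈ 92.696
Since π²/0.91² ≈ 11.918 < 14.569, λ₁ < 0.
The n=1 mode grows fastest (−λₙ is largest for n=1) → dominates.
Asymptotic: θ ~ c₁ sin(πx/0.91) e^{2.651t} (exponential growth at rate −λ₁ ≈ 2.651).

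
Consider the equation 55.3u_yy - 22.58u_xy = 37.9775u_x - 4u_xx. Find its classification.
Rewriting in standard form: 4u_xx - 22.58u_xy + 55.3u_yy - 37.9775u_x = 0. Elliptic. (A = 4, B = -22.58, C = 55.3 gives B² - 4AC = -374.9436.)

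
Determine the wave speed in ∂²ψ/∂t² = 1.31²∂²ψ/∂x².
Speed = 1.31. Information travels along characteristics x = x₀ ± 1.31t.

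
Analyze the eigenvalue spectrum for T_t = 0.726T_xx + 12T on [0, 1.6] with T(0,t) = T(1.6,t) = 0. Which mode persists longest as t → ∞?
Eigenvalues: λₙ = 0.726n²π²/1.6² - 12.
First three modes:
  n=1: λ₁ = 0.726π²/1.6² - 12 ≈ -9.201
  n=2: λ₂ = 2.904π²/1.6² - 12 ≈ -0.804
  n=3: λ₃ = 6.534π²/1.6² - 12 ≈ 13.191
Since 0.726π²/1.6² ≈ 2.799 < 12, λ₁ < 0.
The n=1 mode grows fastest (−λₙ is largest for n=1) → dominates.
Asymptotic: T ~ c₁ sin(πx/1.6) e^{9.201t} (exponential growth at rate −λ₁ ≈ 9.201).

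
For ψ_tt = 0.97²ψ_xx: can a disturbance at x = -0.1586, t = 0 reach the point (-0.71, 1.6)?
Yes. The domain of dependence is [-2.262, 0.842], and -0.1586 ∈ [-2.262, 0.842].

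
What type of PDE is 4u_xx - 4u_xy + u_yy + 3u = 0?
With A = 4, B = -4, C = 1, the discriminant is 0. This is a parabolic PDE.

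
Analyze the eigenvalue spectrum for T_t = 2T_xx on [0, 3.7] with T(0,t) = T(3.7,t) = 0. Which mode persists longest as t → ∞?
Eigenvalues: λₙ = 2n²π²/3.7².
First three modes:
  n=1: λ₁ = 2π²/3.7² ≈ 1.442
  n=2: λ₂ = 8π²/3.7² ≈ 5.767 (4× faster decay)
  n=3: λ₃ = 18π²/3.7² ≈ 12.977 (9× faster decay)
As t → ∞, higher modes decay exponentially faster. The n=1 mode dominates: T ~ c₁ sin(πx/3.7) e^{-λ₁t}.
Decay rate: λ₁ = 2π²/3.7² ≈ 1.442.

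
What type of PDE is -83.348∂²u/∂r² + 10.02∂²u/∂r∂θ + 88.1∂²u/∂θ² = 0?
With A = -83.348, B = 10.02, C = 88.1, the discriminant is 29472.2356. This is a hyperbolic PDE.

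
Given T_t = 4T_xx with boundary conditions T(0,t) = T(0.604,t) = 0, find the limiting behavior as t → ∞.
T → 0. Heat diffuses out through both boundaries.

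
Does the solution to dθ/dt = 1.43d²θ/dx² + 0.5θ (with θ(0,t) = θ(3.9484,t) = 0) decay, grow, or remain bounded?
θ → 0. Diffusion dominates reaction (r=0.5 < κπ²/L²≈0.91); solution decays.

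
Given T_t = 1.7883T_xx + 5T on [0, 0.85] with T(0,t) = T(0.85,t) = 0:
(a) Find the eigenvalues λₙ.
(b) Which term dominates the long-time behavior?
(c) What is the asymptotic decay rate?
Eigenvalues: λₙ = 1.7883n²π²/0.85² - 5.
First three modes:
  n=1: λ₁ = 1.7883π²/0.85² - 5 ≈ 19.429
  n=2: λ₂ = 7.1532π²/0.85² - 5 ≈ 92.715
  n=3: λ₃ = 16.0947π²/0.85² - 5 ≈ 214.859
Since 1.7883π²/0.85² ≈ 24.429 > 5, all λₙ > 0.
The n=1 mode decays slowest → dominates as t → ∞.
Asymptotic: T ~ c₁ sin(πx/0.85) e^{-λ₁t} with decay rate λ₁ ≈ 19.429.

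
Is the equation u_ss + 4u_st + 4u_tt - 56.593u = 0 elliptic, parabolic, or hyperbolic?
Computing B² - 4AC with A = 1, B = 4, C = 4: discriminant = 0 (zero). Answer: parabolic.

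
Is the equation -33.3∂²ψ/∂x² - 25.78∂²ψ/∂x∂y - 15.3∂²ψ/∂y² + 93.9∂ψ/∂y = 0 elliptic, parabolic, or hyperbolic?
Computing B² - 4AC with A = -33.3, B = -25.78, C = -15.3: discriminant = -1373.3516 (negative). Answer: elliptic.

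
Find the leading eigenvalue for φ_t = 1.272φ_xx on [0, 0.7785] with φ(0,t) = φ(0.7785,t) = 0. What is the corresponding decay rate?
Eigenvalues: λₙ = 1.272n²π²/0.7785².
First three modes:
  n=1: λ₁ = 1.272π²/0.7785² ≈ 20.714
  n=2: λ₂ = 5.088π²/0.7785² ≈ 82.857 (4× faster decay)
  n=3: λ₃ = 11.448π²/0.7785² ≈ 186.428 (9× faster decay)
As t → ∞, higher modes decay exponentially faster. The n=1 mode dominates: φ ~ c₁ sin(πx/0.7785) e^{-λ₁t}.
Decay rate: λ₁ = 1.272π²/0.7785² ≈ 20.714.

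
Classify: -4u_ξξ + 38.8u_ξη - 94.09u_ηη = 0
Parabolic (discriminant = 0).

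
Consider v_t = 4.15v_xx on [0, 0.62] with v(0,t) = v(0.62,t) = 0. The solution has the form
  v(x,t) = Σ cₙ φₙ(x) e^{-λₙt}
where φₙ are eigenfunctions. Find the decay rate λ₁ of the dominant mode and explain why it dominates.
Eigenvalues: λₙ = 4.15n²π²/0.62².
First three modes:
  n=1: λ₁ = 4.15π²/0.62² ≈ 106.553
  n=2: λ₂ = 16.6π²/0.62² ≈ 426.211 (4× faster decay)
  n=3: λ₃ = 37.35π²/0.62² ≈ 958.974 (9× faster decay)
As t → ∞, higher modes decay exponentially faster. The n=1 mode dominates: v ~ c₁ sin(πx/0.62) e^{-λ₁t}.
Decay rate: λ₁ = 4.15π²/0.62² ≈ 106.553.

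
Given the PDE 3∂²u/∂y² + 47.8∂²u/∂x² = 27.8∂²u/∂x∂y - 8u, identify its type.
Rewriting in standard form: 47.8∂²u/∂x² - 27.8∂²u/∂x∂y + 3∂²u/∂y² + 8u = 0. The second-order coefficients are A = 47.8, B = -27.8, C = 3. Since B² - 4AC = 199.24 > 0, this is a hyperbolic PDE.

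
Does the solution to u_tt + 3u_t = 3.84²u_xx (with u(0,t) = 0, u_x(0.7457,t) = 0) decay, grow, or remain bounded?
u → 0. Damping (γ=3) dissipates energy; oscillations decay exponentially.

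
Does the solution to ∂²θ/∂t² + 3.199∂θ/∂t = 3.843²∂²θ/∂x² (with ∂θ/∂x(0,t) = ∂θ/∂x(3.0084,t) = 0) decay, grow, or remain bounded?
θ → constant (steady state). Damping (γ=3.199) dissipates the nonconstant modes; with Neumann BCs the spatial average obeys M''+γM'=0 and tends to a finite limit.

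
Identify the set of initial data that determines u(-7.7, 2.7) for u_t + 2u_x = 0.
A single point: x = -13.1. The characteristic through (-7.7, 2.7) is x - 2t = const, so x = -7.7 - 2·2.7 = -13.1.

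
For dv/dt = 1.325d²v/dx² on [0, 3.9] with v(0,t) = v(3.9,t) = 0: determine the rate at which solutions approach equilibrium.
Eigenvalues: λₙ = 1.325n²π²/3.9².
First three modes:
  n=1: λ₁ = 1.325π²/3.9² ≈ 0.86
  n=2: λ₂ = 5.3π²/3.9² ≈ 3.439 (4× faster decay)
  n=3: λ₃ = 11.925π²/3.9² ≈ 7.738 (9× faster decay)
As t → ∞, higher modes decay exponentially faster. The n=1 mode dominates: v ~ c₁ sin(πx/3.9) e^{-λ₁t}.
Decay rate: λ₁ = 1.325π²/3.9² ≈ 0.86.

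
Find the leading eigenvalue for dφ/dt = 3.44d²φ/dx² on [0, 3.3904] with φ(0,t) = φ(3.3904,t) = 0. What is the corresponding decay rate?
Eigenvalues: λₙ = 3.44n²π²/3.3904².
First three modes:
  n=1: λ₁ = 3.44π²/3.3904² ≈ 2.954
  n=2: λ₂ = 13.76π²/3.3904² ≈ 11.815 (4× faster decay)
  n=3: λ₃ = 30.96π²/3.3904² ≈ 26.583 (9× faster decay)
As t → ∞, higher modes decay exponentially faster. The n=1 mode dominates: φ ~ c₁ sin(πx/3.3904) e^{-λ₁t}.
Decay rate: λ₁ = 3.44π²/3.3904² ≈ 2.954.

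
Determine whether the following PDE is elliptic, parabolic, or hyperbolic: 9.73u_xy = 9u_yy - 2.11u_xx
Rewriting in standard form: 2.11u_xx + 9.73u_xy - 9u_yy = 0. Coefficients: A = 2.11, B = 9.73, C = -9. B² - 4AC = 170.6329, which is positive, so the equation is hyperbolic.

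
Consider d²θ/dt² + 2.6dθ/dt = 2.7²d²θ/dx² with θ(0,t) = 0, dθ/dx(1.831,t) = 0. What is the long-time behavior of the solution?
As t → ∞, θ → 0. Damping (γ=2.6) dissipates energy; oscillations decay exponentially.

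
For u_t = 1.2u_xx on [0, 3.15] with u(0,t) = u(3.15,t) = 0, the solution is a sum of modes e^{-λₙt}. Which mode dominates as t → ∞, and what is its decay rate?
Eigenvalues: λₙ = 1.2n²π²/3.15².
First three modes:
  n=1: λ₁ = 1.2π²/3.15² ≈ 1.194
  n=2: λ₂ = 4.8π²/3.15² ≈ 4.774 (4× faster decay)
  n=3: λ₃ = 10.8π²/3.15² ≈ 10.742 (9× faster decay)
As t → ∞, higher modes decay exponentially faster. The n=1 mode dominates: u ~ c₁ sin(πx/3.15) e^{-λ₁t}.
Decay rate: λ₁ = 1.2π²/3.15² ≈ 1.194.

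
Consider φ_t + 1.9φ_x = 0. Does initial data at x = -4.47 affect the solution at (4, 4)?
No. Only data at x = -3.6 affects (4, 4). Advection has one-way propagation along characteristics.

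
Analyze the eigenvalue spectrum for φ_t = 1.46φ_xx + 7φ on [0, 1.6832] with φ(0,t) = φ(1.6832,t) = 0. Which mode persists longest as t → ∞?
Eigenvalues: λₙ = 1.46n²π²/1.6832² - 7.
First three modes:
  n=1: λ₁ = 1.46π²/1.6832² - 7 ≈ -1.914
  n=2: λ₂ = 5.84π²/1.6832² - 7 ≈ 13.344
  n=3: λ₃ = 13.14π²/1.6832² - 7 ≈ 38.775
Since 1.46π²/1.6832² ≈ 5.086 < 7, λ₁ < 0.
The n=1 mode grows fastest (−λₙ is largest for n=1) → dominates.
Asymptotic: φ ~ c₁ sin(πx/1.6832) e^{1.914t} (exponential growth at rate −λ₁ ≈ 1.914).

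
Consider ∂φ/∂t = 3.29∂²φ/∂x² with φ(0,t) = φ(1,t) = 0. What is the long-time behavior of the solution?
As t → ∞, φ → 0. Heat diffuses out through both boundaries.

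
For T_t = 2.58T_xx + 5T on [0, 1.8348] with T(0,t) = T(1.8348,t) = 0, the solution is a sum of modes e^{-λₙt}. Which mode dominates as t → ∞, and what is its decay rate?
Eigenvalues: λₙ = 2.58n²π²/1.8348² - 5.
First three modes:
  n=1: λ₁ = 2.58π²/1.8348² - 5 ≈ 2.564
  n=2: λ₂ = 10.32π²/1.8348² - 5 ≈ 25.255
  n=3: λ₃ = 23.22π²/1.8348² - 5 ≈ 63.075
Since 2.58π²/1.8348² ≈ 7.564 > 5, all λₙ > 0.
The n=1 mode decays slowest → dominates as t → ∞.
Asymptotic: T ~ c₁ sin(πx/1.8348) e^{-λ₁t} with decay rate λ₁ ≈ 2.564.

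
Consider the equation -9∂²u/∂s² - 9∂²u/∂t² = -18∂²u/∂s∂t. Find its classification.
Rewriting in standard form: -9∂²u/∂s² + 18∂²u/∂s∂t - 9∂²u/∂t² = 0. Parabolic. (A = -9, B = 18, C = -9 gives B² - 4AC = 0.)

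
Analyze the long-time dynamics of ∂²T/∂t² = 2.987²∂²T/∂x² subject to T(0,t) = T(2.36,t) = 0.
Long-time behavior: T oscillates (no decay). Energy is conserved; the solution oscillates indefinitely as standing waves.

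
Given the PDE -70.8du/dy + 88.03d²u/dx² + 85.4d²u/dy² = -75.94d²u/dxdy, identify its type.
Rewriting in standard form: 88.03d²u/dx² + 75.94d²u/dxdy + 85.4d²u/dy² - 70.8du/dy = 0. The second-order coefficients are A = 88.03, B = 75.94, C = 85.4. Since B² - 4AC = -24304.1644 < 0, this is an elliptic PDE.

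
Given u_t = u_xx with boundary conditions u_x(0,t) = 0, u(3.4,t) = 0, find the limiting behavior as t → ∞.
u → 0. Heat escapes through the Dirichlet boundary.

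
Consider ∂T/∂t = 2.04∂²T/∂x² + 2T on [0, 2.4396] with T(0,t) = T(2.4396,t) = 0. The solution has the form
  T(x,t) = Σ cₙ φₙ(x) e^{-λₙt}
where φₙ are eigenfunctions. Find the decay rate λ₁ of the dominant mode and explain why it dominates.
Eigenvalues: λₙ = 2.04n²π²/2.4396² - 2.
First three modes:
  n=1: λ₁ = 2.04π²/2.4396² - 2 ≈ 1.383
  n=2: λ₂ = 8.16π²/2.4396² - 2 ≈ 11.532
  n=3: λ₃ = 18.36π²/2.4396² - 2 ≈ 28.446
Since 2.04π²/2.4396² ≈ 3.383 > 2, all λₙ > 0.
The n=1 mode decays slowest → dominates as t → ∞.
Asymptotic: T ~ c₁ sin(πx/2.4396) e^{-λ₁t} with decay rate λ₁ ≈ 1.383.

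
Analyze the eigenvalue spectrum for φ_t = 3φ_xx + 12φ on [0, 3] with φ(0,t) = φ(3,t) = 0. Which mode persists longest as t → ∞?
Eigenvalues: λₙ = 3n²π²/3² - 12.
First three modes:
  n=1: λ₁ = 3π²/3² - 12 ≈ -8.71
  n=2: λ₂ = 12π²/3² - 12 ≈ 1.159
  n=3: λ₃ = 27π²/3² - 12 ≈ 17.609
Since 3π²/3² ≈ 3.29 < 12, λ₁ < 0.
The n=1 mode grows fastest (−λₙ is largest for n=1) → dominates.
Asymptotic: φ ~ c₁ sin(πx/3) e^{8.71t} (exponential growth at rate −λ₁ ≈ 8.71).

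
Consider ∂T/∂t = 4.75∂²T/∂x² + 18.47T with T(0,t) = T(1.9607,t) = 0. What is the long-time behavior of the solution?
As t → ∞, T grows unboundedly. Reaction dominates diffusion (r=18.47 > κπ²/L²≈12.19); solution grows exponentially.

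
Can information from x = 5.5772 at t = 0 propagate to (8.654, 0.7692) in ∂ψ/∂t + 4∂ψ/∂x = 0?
Yes. The characteristic through (8.654, 0.7692) passes through x = 5.5772.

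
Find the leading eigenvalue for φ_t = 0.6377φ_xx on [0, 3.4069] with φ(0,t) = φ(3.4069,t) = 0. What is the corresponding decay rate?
Eigenvalues: λₙ = 0.6377n²π²/3.4069².
First three modes:
  n=1: λ₁ = 0.6377π²/3.4069² ≈ 0.542
  n=2: λ₂ = 2.5508π²/3.4069² ≈ 2.169 (4× faster decay)
  n=3: λ₃ = 5.7393π²/3.4069² ≈ 4.88 (9× faster decay)
As t → ∞, higher modes decay exponentially faster. The n=1 mode dominates: φ ~ c₁ sin(πx/3.4069) e^{-λ₁t}.
Decay rate: λ₁ = 0.6377π²/3.4069² ≈ 0.542.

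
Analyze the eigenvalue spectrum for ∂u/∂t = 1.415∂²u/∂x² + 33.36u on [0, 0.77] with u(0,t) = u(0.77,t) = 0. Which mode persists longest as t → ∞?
Eigenvalues: λₙ = 1.415n²π²/0.77² - 33.36.
First three modes:
  n=1: λ₁ = 1.415π²/0.77² - 33.36 ≈ -9.805
  n=2: λ₂ = 5.66π²/0.77² - 33.36 ≈ 60.858
  n=3: λ₃ = 12.735π²/0.77² - 33.36 ≈ 178.631
Since 1.415π²/0.77² ≈ 23.555 < 33.36, λ₁ < 0.
The n=1 mode grows fastest (−λₙ is largest for n=1) → dominates.
Asymptotic: u ~ c₁ sin(πx/0.77) e^{9.805t} (exponential growth at rate −λ₁ ≈ 9.805).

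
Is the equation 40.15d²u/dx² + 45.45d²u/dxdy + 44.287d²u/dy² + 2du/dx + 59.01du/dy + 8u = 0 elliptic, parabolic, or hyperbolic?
Computing B² - 4AC with A = 40.15, B = 45.45, C = 44.287: discriminant = -5046.7897 (negative). Answer: elliptic.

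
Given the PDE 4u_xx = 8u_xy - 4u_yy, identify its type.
Rewriting in standard form: 4u_xx - 8u_xy + 4u_yy = 0. The second-order coefficients are A = 4, B = -8, C = 4. Since B² - 4AC = 0 = 0, this is a parabolic PDE.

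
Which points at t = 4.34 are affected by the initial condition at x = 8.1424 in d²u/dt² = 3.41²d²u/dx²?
Domain of influence: [-6.657, 22.9418]. Data at x = 8.1424 spreads outward at speed 3.41.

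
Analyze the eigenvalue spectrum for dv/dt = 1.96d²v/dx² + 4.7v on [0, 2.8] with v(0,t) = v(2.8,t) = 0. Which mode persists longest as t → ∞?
Eigenvalues: λₙ = 1.96n²π²/2.8² - 4.7.
First three modes:
  n=1: λ₁ = 1.96π²/2.8² - 4.7 ≈ -2.233
  n=2: λ₂ = 7.84π²/2.8² - 4.7 ≈ 5.17
  n=3: λ₃ = 17.64π²/2.8² - 4.7 ≈ 17.507
Since 1.96π²/2.8² ≈ 2.467 < 4.7, λ₁ < 0.
The n=1 mode grows fastest (−λₙ is largest for n=1) → dominates.
Asymptotic: v ~ c₁ sin(πx/2.8) e^{2.233t} (exponential growth at rate −λ₁ ≈ 2.233).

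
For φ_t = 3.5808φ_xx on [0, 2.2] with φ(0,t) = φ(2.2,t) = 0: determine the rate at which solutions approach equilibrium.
Eigenvalues: λₙ = 3.5808n²π²/2.2².
First three modes:
  n=1: λ₁ = 3.5808π²/2.2² ≈ 7.302
  n=2: λ₂ = 14.3232π²/2.2² ≈ 29.208 (4× faster decay)
  n=3: λ₃ = 32.2272π²/2.2² ≈ 65.717 (9× faster decay)
As t → ∞, higher modes decay exponentially faster. The n=1 mode dominates: φ ~ c₁ sin(πx/2.2) e^{-λ₁t}.
Decay rate: λ₁ = 3.5808π²/2.2² ≈ 7.302.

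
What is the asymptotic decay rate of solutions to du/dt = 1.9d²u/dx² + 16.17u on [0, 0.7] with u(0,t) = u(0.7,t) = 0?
Eigenvalues: λₙ = 1.9n²π²/0.7² - 16.17.
First three modes:
  n=1: λ₁ = 1.9π²/0.7² - 16.17 ≈ 22.1
  n=2: λ₂ = 7.6π²/0.7² - 16.17 ≈ 136.91
  n=3: λ₃ = 17.1π²/0.7² - 16.17 ≈ 328.259
Since 1.9π²/0.7² ≈ 38.27 > 16.17, all λₙ > 0.
The n=1 mode decays slowest → dominates as t → ∞.
Asymptotic: u ~ c₁ sin(πx/0.7) e^{-λ₁t} with decay rate λ₁ ≈ 22.1.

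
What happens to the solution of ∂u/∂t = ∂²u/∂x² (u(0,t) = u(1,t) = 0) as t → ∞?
u → 0. Heat diffuses out through both boundaries.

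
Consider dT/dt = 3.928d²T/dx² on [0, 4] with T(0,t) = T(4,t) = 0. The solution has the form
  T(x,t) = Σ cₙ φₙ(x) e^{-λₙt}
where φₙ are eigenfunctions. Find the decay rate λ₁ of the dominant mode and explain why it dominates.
Eigenvalues: λₙ = 3.928n²π²/4².
First three modes:
  n=1: λ₁ = 3.928π²/4² ≈ 2.423
  n=2: λ₂ = 15.712π²/4² ≈ 9.692 (4× faster decay)
  n=3: λ₃ = 35.352π²/4² ≈ 21.807 (9× faster decay)
As t → ∞, higher modes decay exponentially faster. The n=1 mode dominates: T ~ c₁ sin(πx/4) e^{-λ₁t}.
Decay rate: λ₁ = 3.928π²/4² ≈ 2.423.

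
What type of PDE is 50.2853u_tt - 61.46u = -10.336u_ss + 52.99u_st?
Rewriting in standard form: 10.336u_ss - 52.99u_st + 50.2853u_tt - 61.46u = 0. With A = 10.336, B = -52.99, C = 50.2853, the discriminant is 728.9446568. This is a hyperbolic PDE.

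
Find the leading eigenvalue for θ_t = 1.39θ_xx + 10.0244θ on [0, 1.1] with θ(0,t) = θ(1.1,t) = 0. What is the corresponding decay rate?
Eigenvalues: λₙ = 1.39n²π²/1.1² - 10.0244.
First three modes:
  n=1: λ₁ = 1.39π²/1.1² - 10.0244 ≈ 1.313
  n=2: λ₂ = 5.56π²/1.1² - 10.0244 ≈ 35.327
  n=3: λ₃ = 12.51π²/1.1² - 10.0244 ≈ 92.016
Since 1.39π²/1.1² ≈ 11.338 > 10.0244, all λₙ > 0.
The n=1 mode decays slowest → dominates as t → ∞.
Asymptotic: θ ~ c₁ sin(πx/1.1) e^{-λ₁t} with decay rate λ₁ ≈ 1.313.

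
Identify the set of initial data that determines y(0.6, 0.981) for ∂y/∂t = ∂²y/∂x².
The entire real line. The heat equation has infinite propagation speed: any initial disturbance instantly affects all points (though exponentially small far away).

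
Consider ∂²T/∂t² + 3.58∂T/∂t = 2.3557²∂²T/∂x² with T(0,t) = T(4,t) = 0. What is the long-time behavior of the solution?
As t → ∞, T → 0. Damping (γ=3.58) dissipates energy; oscillations decay exponentially.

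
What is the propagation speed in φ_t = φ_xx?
Infinite. The heat equation is parabolic, not hyperbolic, so disturbances propagate instantly.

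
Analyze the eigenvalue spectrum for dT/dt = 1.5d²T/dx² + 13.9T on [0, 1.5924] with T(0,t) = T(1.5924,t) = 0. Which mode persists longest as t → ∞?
Eigenvalues: λₙ = 1.5n²π²/1.5924² - 13.9.
First three modes:
  n=1: λ₁ = 1.5π²/1.5924² - 13.9 ≈ -8.062
  n=2: λ₂ = 6π²/1.5924² - 13.9 ≈ 9.453
  n=3: λ₃ = 13.5π²/1.5924² - 13.9 ≈ 38.645
Since 1.5π²/1.5924² ≈ 5.838 < 13.9, λ₁ < 0.
The n=1 mode grows fastest (−λₙ is largest for n=1) → dominates.
Asymptotic: T ~ c₁ sin(πx/1.5924) e^{8.062t} (exponential growth at rate −λ₁ ≈ 8.062).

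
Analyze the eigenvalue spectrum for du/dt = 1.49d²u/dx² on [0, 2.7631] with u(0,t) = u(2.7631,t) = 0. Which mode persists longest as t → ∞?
Eigenvalues: λₙ = 1.49n²π²/2.7631².
First three modes:
  n=1: λ₁ = 1.49π²/2.7631² ≈ 1.926
  n=2: λ₂ = 5.96π²/2.7631² ≈ 7.705 (4× faster decay)
  n=3: λ₃ = 13.41π²/2.7631² ≈ 17.335 (9× faster decay)
As t → ∞, higher modes decay exponentially faster. The n=1 mode dominates: u ~ c₁ sin(πx/2.7631) e^{-λ₁t}.
Decay rate: λ₁ = 1.49π²/2.7631² ≈ 1.926.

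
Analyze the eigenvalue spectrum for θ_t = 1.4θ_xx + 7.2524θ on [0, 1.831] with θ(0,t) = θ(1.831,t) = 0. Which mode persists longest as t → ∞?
Eigenvalues: λₙ = 1.4n²π²/1.831² - 7.2524.
First three modes:
  n=1: λ₁ = 1.4π²/1.831² - 7.2524 ≈ -3.131
  n=2: λ₂ = 5.6π²/1.831² - 7.2524 ≈ 9.233
  n=3: λ₃ = 12.6π²/1.831² - 7.2524 ≈ 29.841
Since 1.4π²/1.831² ≈ 4.121 < 7.2524, λ₁ < 0.
The n=1 mode grows fastest (−λₙ is largest for n=1) → dominates.
Asymptotic: θ ~ c₁ sin(πx/1.831) e^{3.131t} (exponential growth at rate −λ₁ ≈ 3.131).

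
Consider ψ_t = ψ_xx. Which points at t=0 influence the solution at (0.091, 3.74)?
The entire real line. The heat equation has infinite propagation speed: any initial disturbance instantly affects all points (though exponentially small far away).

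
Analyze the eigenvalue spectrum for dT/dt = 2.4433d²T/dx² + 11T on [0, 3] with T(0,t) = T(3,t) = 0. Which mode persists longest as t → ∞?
Eigenvalues: λₙ = 2.4433n²π²/3² - 11.
First three modes:
  n=1: λ₁ = 2.4433π²/3² - 11 ≈ -8.321
  n=2: λ₂ = 9.7732π²/3² - 11 ≈ -0.282
  n=3: λ₃ = 21.9897π²/3² - 11 ≈ 13.114
Since 2.4433π²/3² ≈ 2.679 < 11, λ₁ < 0.
The n=1 mode grows fastest (−λₙ is largest for n=1) → dominates.
Asymptotic: T ~ c₁ sin(πx/3) e^{8.321t} (exponential growth at rate −λ₁ ≈ 8.321).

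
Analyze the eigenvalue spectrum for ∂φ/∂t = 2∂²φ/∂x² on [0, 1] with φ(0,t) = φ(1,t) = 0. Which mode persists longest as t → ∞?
Eigenvalues: λₙ = 2n²π².
First three modes:
  n=1: λ₁ = 2π² ≈ 19.739
  n=2: λ₂ = 8π² ≈ 78.957 (4× faster decay)
  n=3: λ₃ = 18π² ≈ 177.653 (9× faster decay)
As t → ∞, higher modes decay exponentially faster. The n=1 mode dominates: φ ~ c₁ sin(πx) e^{-λ₁t}.
Decay rate: λ₁ = 2π² ≈ 19.739.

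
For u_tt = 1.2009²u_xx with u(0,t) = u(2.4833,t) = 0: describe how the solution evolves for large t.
u oscillates (no decay). Energy is conserved; the solution oscillates indefinitely as standing waves.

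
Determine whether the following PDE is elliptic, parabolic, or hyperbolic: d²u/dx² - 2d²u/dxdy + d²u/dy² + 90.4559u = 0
Coefficients: A = 1, B = -2, C = 1. B² - 4AC = 0, which is zero, so the equation is parabolic.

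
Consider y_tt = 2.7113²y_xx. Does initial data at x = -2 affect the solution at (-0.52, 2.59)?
Yes. The domain of dependence is [-7.542267, 6.502267], and -2 ∈ [-7.542267, 6.502267].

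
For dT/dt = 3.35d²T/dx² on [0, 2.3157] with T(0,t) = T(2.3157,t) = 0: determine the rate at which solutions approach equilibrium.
Eigenvalues: λₙ = 3.35n²π²/2.3157².
First three modes:
  n=1: λ₁ = 3.35π²/2.3157² ≈ 6.166
  n=2: λ₂ = 13.4π²/2.3157² ≈ 24.663 (4× faster decay)
  n=3: λ₃ = 30.15π²/2.3157² ≈ 55.491 (9× faster decay)
As t → ∞, higher modes decay exponentially faster. The n=1 mode dominates: T ~ c₁ sin(πx/2.3157) e^{-λ₁t}.
Decay rate: λ₁ = 3.35π²/2.3157² ≈ 6.166.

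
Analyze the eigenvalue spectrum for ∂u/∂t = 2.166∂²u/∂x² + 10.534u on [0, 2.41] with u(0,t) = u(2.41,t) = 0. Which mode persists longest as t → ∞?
Eigenvalues: λₙ = 2.166n²π²/2.41² - 10.534.
First three modes:
  n=1: λ₁ = 2.166π²/2.41² - 10.534 ≈ -6.853
  n=2: λ₂ = 8.664π²/2.41² - 10.534 ≈ 4.189
  n=3: λ₃ = 19.494π²/2.41² - 10.534 ≈ 22.592
Since 2.166π²/2.41² ≈ 3.681 < 10.534, λ₁ < 0.
The n=1 mode grows fastest (−λₙ is largest for n=1) → dominates.
Asymptotic: u ~ c₁ sin(πx/2.41) e^{6.853t} (exponential growth at rate −λ₁ ≈ 6.853).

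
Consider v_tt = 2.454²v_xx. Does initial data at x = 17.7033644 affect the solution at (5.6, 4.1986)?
No. The domain of dependence is [-4.7033644, 15.9033644], and 17.7033644 is outside this interval.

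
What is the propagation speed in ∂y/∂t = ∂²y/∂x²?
Infinite. The heat equation is parabolic, not hyperbolic, so disturbances propagate instantly.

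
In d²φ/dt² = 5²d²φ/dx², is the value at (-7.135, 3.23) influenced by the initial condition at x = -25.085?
No. The domain of dependence is [-23.285, 9.015], and -25.085 is outside this interval.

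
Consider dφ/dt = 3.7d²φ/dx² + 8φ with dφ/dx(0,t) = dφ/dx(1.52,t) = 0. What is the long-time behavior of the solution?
As t → ∞, φ grows unboundedly. With Neumann BCs the constant mode has diffusion eigenvalue 0, so any r > 0 makes it grow like e^(8t); solution grows exponentially.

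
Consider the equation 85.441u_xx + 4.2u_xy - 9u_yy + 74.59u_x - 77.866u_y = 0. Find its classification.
Hyperbolic. (A = 85.441, B = 4.2, C = -9 gives B² - 4AC = 3093.516.)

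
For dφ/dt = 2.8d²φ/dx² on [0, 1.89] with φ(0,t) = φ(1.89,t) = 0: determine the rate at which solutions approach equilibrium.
Eigenvalues: λₙ = 2.8n²π²/1.89².
First three modes:
  n=1: λ₁ = 2.8π²/1.89² ≈ 7.736
  n=2: λ₂ = 11.2π²/1.89² ≈ 30.945 (4× faster decay)
  n=3: λ₃ = 25.2π²/1.89² ≈ 69.627 (9× faster decay)
As t → ∞, higher modes decay exponentially faster. The n=1 mode dominates: φ ~ c₁ sin(πx/1.89) e^{-λ₁t}.
Decay rate: λ₁ = 2.8π²/1.89² ≈ 7.736.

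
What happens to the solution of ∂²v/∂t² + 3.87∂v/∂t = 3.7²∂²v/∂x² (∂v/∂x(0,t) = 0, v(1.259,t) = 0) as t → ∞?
v → 0. Damping (γ=3.87) dissipates energy; oscillations decay exponentially.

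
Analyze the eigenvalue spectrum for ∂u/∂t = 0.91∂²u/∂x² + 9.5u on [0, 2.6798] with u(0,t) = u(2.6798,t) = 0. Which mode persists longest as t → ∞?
Eigenvalues: λₙ = 0.91n²π²/2.6798² - 9.5.
First three modes:
  n=1: λ₁ = 0.91π²/2.6798² - 9.5 ≈ -8.249
  n=2: λ₂ = 3.64π²/2.6798² - 9.5 ≈ -4.497
  n=3: λ₃ = 8.19π²/2.6798² - 9.5 ≈ 1.756
Since 0.91π²/2.6798² ≈ 1.251 < 9.5, λ₁ < 0.
The n=1 mode grows fastest (−λₙ is largest for n=1) → dominates.
Asymptotic: u ~ c₁ sin(πx/2.6798) e^{8.249t} (exponential growth at rate −λ₁ ≈ 8.249).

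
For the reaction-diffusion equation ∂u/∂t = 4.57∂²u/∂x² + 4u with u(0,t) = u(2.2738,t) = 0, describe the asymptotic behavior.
u → 0. Diffusion dominates reaction (r=4 < κπ²/L²≈8.72); solution decays.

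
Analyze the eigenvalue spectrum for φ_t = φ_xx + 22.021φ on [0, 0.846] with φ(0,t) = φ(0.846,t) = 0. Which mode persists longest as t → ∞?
Eigenvalues: λₙ = n²π²/0.846² - 22.021.
First three modes:
  n=1: λ₁ = π²/0.846² - 22.021 ≈ -8.231
  n=2: λ₂ = 4π²/0.846² - 22.021 ≈ 33.138
  n=3: λ₃ = 9π²/0.846² - 22.021 ≈ 102.088
Since π²/0.846² ≈ 13.79 < 22.021, λ₁ < 0.
The n=1 mode grows fastest (−λₙ is largest for n=1) → dominates.
Asymptotic: φ ~ c₁ sin(πx/0.846) e^{8.231t} (exponential growth at rate −λ₁ ≈ 8.231).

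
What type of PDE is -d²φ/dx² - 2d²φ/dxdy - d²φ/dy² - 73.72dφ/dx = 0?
With A = -1, B = -2, C = -1, the discriminant is 0. This is a parabolic PDE.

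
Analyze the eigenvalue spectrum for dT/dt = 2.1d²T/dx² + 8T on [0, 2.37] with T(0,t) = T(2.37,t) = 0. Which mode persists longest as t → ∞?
Eigenvalues: λₙ = 2.1n²π²/2.37² - 8.
First three modes:
  n=1: λ₁ = 2.1π²/2.37² - 8 ≈ -4.31
  n=2: λ₂ = 8.4π²/2.37² - 8 ≈ 6.76
  n=3: λ₃ = 18.9π²/2.37² - 8 ≈ 25.21
Since 2.1π²/2.37² ≈ 3.69 < 8, λ₁ < 0.
The n=1 mode grows fastest (−λₙ is largest for n=1) → dominates.
Asymptotic: T ~ c₁ sin(πx/2.37) e^{4.31t} (exponential growth at rate −λ₁ ≈ 4.31).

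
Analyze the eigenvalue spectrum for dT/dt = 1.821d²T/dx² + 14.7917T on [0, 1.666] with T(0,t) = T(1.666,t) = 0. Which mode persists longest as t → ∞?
Eigenvalues: λₙ = 1.821n²π²/1.666² - 14.7917.
First three modes:
  n=1: λ₁ = 1.821π²/1.666² - 14.7917 ≈ -8.316
  n=2: λ₂ = 7.284π²/1.666² - 14.7917 ≈ 11.109
  n=3: λ₃ = 16.389π²/1.666² - 14.7917 ≈ 43.486
Since 1.821π²/1.666² ≈ 6.475 < 14.7917, λ₁ < 0.
The n=1 mode grows fastest (−λₙ is largest for n=1) → dominates.
Asymptotic: T ~ c₁ sin(πx/1.666) e^{8.316t} (exponential growth at rate −λ₁ ≈ 8.316).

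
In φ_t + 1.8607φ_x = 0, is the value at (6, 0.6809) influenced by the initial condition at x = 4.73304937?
Yes. The characteristic through (6, 0.6809) passes through x = 4.73304937.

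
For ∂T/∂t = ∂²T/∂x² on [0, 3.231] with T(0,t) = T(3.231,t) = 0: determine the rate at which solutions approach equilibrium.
Eigenvalues: λₙ = n²π²/3.231².
First three modes:
  n=1: λ₁ = π²/3.231² ≈ 0.945
  n=2: λ₂ = 4π²/3.231² ≈ 3.782 (4× faster decay)
  n=3: λ₃ = 9π²/3.231² ≈ 8.509 (9× faster decay)
As t → ∞, higher modes decay exponentially faster. The n=1 mode dominates: T ~ c₁ sin(πx/3.231) e^{-λ₁t}.
Decay rate: λ₁ = π²/3.231² ≈ 0.945.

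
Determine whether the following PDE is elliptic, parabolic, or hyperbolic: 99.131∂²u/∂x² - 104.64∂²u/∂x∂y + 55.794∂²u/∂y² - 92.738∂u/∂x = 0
Coefficients: A = 99.131, B = -104.64, C = 55.794. B² - 4AC = -11174.130456, which is negative, so the equation is elliptic.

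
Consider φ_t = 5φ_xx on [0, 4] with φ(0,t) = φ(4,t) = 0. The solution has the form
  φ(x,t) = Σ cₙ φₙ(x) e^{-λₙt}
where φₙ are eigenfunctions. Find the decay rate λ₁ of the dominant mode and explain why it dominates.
Eigenvalues: λₙ = 5n²π²/4².
First three modes:
  n=1: λ₁ = 5π²/4² ≈ 3.084
  n=2: λ₂ = 20π²/4² ≈ 12.337 (4× faster decay)
  n=3: λ₃ = 45π²/4² ≈ 27.758 (9× faster decay)
As t → ∞, higher modes decay exponentially faster. The n=1 mode dominates: φ ~ c₁ sin(πx/4) e^{-λ₁t}.
Decay rate: λ₁ = 5π²/4² ≈ 3.084.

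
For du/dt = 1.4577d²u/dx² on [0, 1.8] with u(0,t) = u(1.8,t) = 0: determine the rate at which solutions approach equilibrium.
Eigenvalues: λₙ = 1.4577n²π²/1.8².
First three modes:
  n=1: λ₁ = 1.4577π²/1.8² ≈ 4.44
  n=2: λ₂ = 5.8308π²/1.8² ≈ 17.762 (4× faster decay)
  n=3: λ₃ = 13.1193π²/1.8² ≈ 39.964 (9× faster decay)
As t → ∞, higher modes decay exponentially faster. The n=1 mode dominates: u ~ c₁ sin(πx/1.8) e^{-λ₁t}.
Decay rate: λ₁ = 1.4577π²/1.8² ≈ 4.44.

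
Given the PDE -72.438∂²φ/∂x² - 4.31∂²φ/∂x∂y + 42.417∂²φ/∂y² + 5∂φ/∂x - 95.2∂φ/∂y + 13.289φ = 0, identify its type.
The second-order coefficients are A = -72.438, B = -4.31, C = 42.417. Since B² - 4AC = 12308.986684 > 0, this is a hyperbolic PDE.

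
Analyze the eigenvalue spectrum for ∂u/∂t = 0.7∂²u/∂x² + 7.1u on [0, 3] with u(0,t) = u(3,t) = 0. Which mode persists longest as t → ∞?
Eigenvalues: λₙ = 0.7n²π²/3² - 7.1.
First three modes:
  n=1: λ₁ = 0.7π²/3² - 7.1 ≈ -6.332
  n=2: λ₂ = 2.8π²/3² - 7.1 ≈ -4.029
  n=3: λ₃ = 6.3π²/3² - 7.1 ≈ -0.191
Since 0.7π²/3² ≈ 0.768 < 7.1, λ₁ < 0.
The n=1 mode grows fastest (−λₙ is largest for n=1) → dominates.
Asymptotic: u ~ c₁ sin(πx/3) e^{6.332t} (exponential growth at rate −λ₁ ≈ 6.332).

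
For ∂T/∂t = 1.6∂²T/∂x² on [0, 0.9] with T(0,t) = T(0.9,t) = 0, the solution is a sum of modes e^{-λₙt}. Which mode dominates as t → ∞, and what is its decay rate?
Eigenvalues: λₙ = 1.6n²π²/0.9².
First three modes:
  n=1: λ₁ = 1.6π²/0.9² ≈ 19.496
  n=2: λ₂ = 6.4π²/0.9² ≈ 77.982 (4× faster decay)
  n=3: λ₃ = 14.4π²/0.9² ≈ 175.46 (9× faster decay)
As t → ∞, higher modes decay exponentially faster. The n=1 mode dominates: T ~ c₁ sin(πx/0.9) e^{-λ₁t}.
Decay rate: λ₁ = 1.6π²/0.9² ≈ 19.496.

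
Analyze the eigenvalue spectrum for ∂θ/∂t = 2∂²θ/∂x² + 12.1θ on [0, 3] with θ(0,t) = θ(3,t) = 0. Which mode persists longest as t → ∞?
Eigenvalues: λₙ = 2n²π²/3² - 12.1.
First three modes:
  n=1: λ₁ = 2π²/3² - 12.1 ≈ -9.907
  n=2: λ₂ = 8π²/3² - 12.1 ≈ -3.327
  n=3: λ₃ = 18π²/3² - 12.1 ≈ 7.639
Since 2π²/3² ≈ 2.193 < 12.1, λ₁ < 0.
The n=1 mode grows fastest (−λₙ is largest for n=1) → dominates.
Asymptotic: θ ~ c₁ sin(πx/3) e^{9.907t} (exponential growth at rate −λ₁ ≈ 9.907).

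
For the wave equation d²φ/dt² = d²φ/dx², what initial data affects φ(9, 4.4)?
Domain of dependence: [4.6, 13.4]. Signals travel at speed 1, so data within |x - 9| ≤ 1·4.4 = 4.4 can reach the point.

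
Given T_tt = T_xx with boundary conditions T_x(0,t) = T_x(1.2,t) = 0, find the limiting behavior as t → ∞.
T oscillates about a mean that drifts linearly in t (generically unbounded; no decay). There is no damping, so the nonconstant modes persist as standing waves (energy conserved, no decay). But with Neumann conditions at both ends the constant mode has eigenvalue 0: the spatial mean M(t) of T satisfies M'' = 0, so M(t) = M(0) + M'(0)·t. Unless the initial velocity has zero mean (∫T_t(x,0)dx = 0), the solution grows linearly in t (unbounded, though not exponentially); if it does have zero mean, the solution stays bounded and simply oscillates.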